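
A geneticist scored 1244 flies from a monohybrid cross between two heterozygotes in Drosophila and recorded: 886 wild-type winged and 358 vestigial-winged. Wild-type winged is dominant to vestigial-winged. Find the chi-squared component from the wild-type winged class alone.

For a monohybrid cross between heterozygotes with complete dominance, the expected phenotypic ratio is 3:1.
Under the 3:1 hypothesis (Σ ratio = 4, N = 1244):
  wild-type winged: 1244 × 3/4 = 933
  vestigial-winged: 1244 × 1/4 = 311
Contribution of wild-type winged: (886 − 933)² / 933 = 2.3676

2.368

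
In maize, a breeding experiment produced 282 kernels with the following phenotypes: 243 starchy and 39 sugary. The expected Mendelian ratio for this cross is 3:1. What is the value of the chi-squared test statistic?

18.766

Expected counts for N = 282 under a 3:1 ratio (total parts = 4):
  starchy: 282 × 3/4 = 211.5
  sugary: 282 × 1/4 = 70.5
χ² = Σ (O − E)² / E
  starchy: (243 − 211.5)² / 211.5 = 4.6915
  sugary: (39 − 70.5)² / 70.5 = 14.0745
χ² = 4.6915 + 14.0745 = 18.766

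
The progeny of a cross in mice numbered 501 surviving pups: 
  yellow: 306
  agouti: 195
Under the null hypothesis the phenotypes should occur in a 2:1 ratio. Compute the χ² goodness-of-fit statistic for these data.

Total ratio parts = 3. Expected numbers out of 501:
  yellow: 501 × 2/3 = 334
  agouti: 501 × 1/3 = 167
χ² = Σ (O − E)² / E
  yellow: (306 − 334)² / 334 = 2.3473
  agouti: (195 − 167)² / 167 = 4.6946
χ² = 2.3473 + 4.6946 = 7.0419 ≈ 7.042

7.042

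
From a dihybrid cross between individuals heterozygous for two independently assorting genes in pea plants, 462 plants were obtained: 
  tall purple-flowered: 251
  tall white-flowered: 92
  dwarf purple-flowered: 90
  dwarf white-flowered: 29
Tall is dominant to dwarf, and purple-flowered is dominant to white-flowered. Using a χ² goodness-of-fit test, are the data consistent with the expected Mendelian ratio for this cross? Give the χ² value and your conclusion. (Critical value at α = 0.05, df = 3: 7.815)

A dihybrid F₂ with independent assortment and complete dominance at both loci gives a 9:3:3:1 phenotypic ratio.
The 9:3:3:1 ratio has 16 parts, so with N = 462 the expected counts are:
  tall purple-flowered: 462 × 9/16 = 259.875
  tall white-flowered: 462 × 3/16 = 86.625
  dwarf purple-flowered: 462 × 3/16 = 86.625
  dwarf white-flowered: 462 × 1/16 = 28.875
χ² = Σ (O − E)² / E
  tall purple-flowered: (251 − 259.875)² / 259.875 = 0.3031
  tall white-flowered: (92 − 86.625)² / 86.625 = 0.3335
  dwarf purple-flowered: (90 − 86.625)² / 86.625 = 0.1315
  dwarf white-flowered: (29 − 28.875)² / 28.875 = 0.0005
χ² = 0.3031 + 0.3335 + 0.1315 + 0.0005 = 0.7686 ≈ 0.769
Degrees of freedom = 4 − 1 = 3; critical value at α = 0.05 is 7.815.
Since 0.769 < 7.815, we fail to reject the null hypothesis — the data are consistent with the 9:3:3:1 ratio.

0.769; consistent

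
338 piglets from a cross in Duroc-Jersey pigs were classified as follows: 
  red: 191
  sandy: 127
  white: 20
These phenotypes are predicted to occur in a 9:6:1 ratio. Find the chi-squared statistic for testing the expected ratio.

The 9:6:1 ratio has 16 parts, so with N = 338 the expected counts are:
  red: 338 × 9/16 = 190.125
  sandy: 338 × 6/16 = 126.75
  white: 338 × 1/16 = 21.125
χ² = Σ (O − E)² / E
  red: (191 − 190.125)² / 190.125 = 0.0040
  sandy: (127 − 126.75)² / 126.75 = 0.0005
  white: (20 − 21.125)² / 21.125 = 0.0599
χ² = 0.0040 + 0.0005 + 0.0599 = 0.0644 ≈ 0.064

0.064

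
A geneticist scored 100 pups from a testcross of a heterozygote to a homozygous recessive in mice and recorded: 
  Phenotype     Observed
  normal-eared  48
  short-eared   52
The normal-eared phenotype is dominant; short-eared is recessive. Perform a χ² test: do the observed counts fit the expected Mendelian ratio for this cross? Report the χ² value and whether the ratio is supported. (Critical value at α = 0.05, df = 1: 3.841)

0.160; consistent

A testcross of a heterozygote (Aa × aa) gives a 1:1 phenotypic ratio.
Expected counts for N = 100 under a 1:1 ratio (total parts = 2):
  normal-eared: 100 × 1/2 = 50
  short-eared: 100 × 1/2 = 50
χ² = Σ (O − E)² / E
  normal-eared: (48 − 50)² / 50 = 0.0800
  short-eared: (52 − 50)² / 50 = 0.0800
χ² = 0.0800 + 0.0800 = 0.160
Degrees of freedom = 2 − 1 = 1; critical value at α = 0.05 is 3.841.
Since 0.160 < 3.841, we fail to reject the null hypothesis — the data are consistent with the 1:1 ratio.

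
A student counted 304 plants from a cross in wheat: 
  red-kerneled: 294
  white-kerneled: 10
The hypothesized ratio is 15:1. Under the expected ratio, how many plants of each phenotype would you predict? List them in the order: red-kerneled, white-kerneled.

285, 19

Total ratio parts = 16. Expected numbers out of 304:
  red-kerneled: 304 × 15/16 = 285
  white-kerneled: 304 × 1/16 = 19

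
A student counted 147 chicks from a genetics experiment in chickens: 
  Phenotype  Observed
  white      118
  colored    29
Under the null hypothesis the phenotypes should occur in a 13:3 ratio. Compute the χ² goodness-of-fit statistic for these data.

0.092

Total ratio parts = 16. Expected numbers out of 147:
  white: 147 × 13/16 = 119.4375
  colored: 147 × 3/16 = 27.5625
χ² = Σ (O − E)² / E
  white: (118 − 119.4375)² / 119.4375 = 0.0173
  colored: (29 − 27.5625)² / 27.5625 = 0.0750
χ² = 0.0173 + 0.0750 = 0.0923 ≈ 0.092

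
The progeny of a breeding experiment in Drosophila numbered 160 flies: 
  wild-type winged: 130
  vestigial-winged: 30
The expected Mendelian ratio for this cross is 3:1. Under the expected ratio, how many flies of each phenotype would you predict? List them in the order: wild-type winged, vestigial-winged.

120, 40

Under the 3:1 hypothesis (Σ ratio = 4, N = 160):
  wild-type winged: 160 × 3/4 = 120
  vestigial-winged: 160 × 1/4 = 40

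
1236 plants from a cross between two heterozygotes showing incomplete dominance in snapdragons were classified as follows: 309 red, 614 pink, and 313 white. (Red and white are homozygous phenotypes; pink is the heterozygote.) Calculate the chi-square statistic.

0.078

With incomplete dominance, a heterozygote × heterozygote cross gives a 1:2:1 phenotypic ratio.
The 1:2:1 ratio has 4 parts, so with N = 1236 the expected counts are:
  red: 1236 × 1/4 = 309
  pink: 1236 × 2/4 = 618
  white: 1236 × 1/4 = 309
χ² = Σ (O − E)² / E
  red: (309 − 309)² / 309 = 0.0000
  pink: (614 − 618)² / 618 = 0.0259
  white: (313 − 309)² / 309 = 0.0518
χ² = 0.0000 + 0.0259 + 0.0518 = 0.0777 ≈ 0.078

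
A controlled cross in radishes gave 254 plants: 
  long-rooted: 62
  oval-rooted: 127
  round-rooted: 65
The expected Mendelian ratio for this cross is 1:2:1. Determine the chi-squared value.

0.071

Under the 1:2:1 hypothesis (Σ ratio = 4, N = 254):
  long-rooted: 254 × 1/4 = 63.5
  oval-rooted: 254 × 2/4 = 127
  round-rooted: 254 × 1/4 = 63.5
χ² = Σ (O − E)² / E
  long-rooted: (62 − 63.5)² / 63.5 = 0.0354
  oval-rooted: (127 − 127)² / 127 = 0.0000
  round-rooted: (65 − 63.5)² / 63.5 = 0.0354
χ² = 0.0354 + 0.0000 + 0.0354 = 0.0708 ≈ 0.071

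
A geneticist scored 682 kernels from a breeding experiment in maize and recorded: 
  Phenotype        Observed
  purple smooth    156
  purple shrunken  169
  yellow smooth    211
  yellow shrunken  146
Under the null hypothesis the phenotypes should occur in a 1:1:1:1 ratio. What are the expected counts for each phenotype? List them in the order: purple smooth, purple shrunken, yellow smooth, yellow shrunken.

170.5, 170.5, 170.5, 170.5

Total ratio parts = 4. Expected numbers out of 682:
  purple smooth: 682 × 1/4 = 170.5
  purple shrunken: 682 × 1/4 = 170.5
  yellow smooth: 682 × 1/4 = 170.5
  yellow shrunken: 682 × 1/4 = 170.5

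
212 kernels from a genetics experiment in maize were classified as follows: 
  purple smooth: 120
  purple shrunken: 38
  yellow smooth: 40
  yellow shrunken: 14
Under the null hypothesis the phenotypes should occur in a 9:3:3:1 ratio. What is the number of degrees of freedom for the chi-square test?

A goodness-of-fit test with 4 phenotype classes has df = 4 − 1 = 3.

3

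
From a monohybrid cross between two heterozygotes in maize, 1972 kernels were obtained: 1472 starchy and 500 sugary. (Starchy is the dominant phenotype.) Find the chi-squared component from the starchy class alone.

For a monohybrid cross between heterozygotes with complete dominance, the expected phenotypic ratio is 3:1.
Under the 3:1 hypothesis (Σ ratio = 4, N = 1972):
  starchy: 1972 × 3/4 = 1479
  sugary: 1972 × 1/4 = 493
Contribution of starchy: (1472 − 1479)² / 1479 = 0.0331

0.033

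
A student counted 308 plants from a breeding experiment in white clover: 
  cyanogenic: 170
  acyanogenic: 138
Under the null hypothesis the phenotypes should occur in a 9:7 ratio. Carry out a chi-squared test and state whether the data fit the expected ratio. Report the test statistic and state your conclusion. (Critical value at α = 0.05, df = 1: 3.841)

0.139; consistent

Expected counts for N = 308 under a 9:7 ratio (total parts = 16):
  cyanogenic: 308 × 9/16 = 173.25
  acyanogenic: 308 × 7/16 = 134.75
χ² = Σ (O − E)² / E
  cyanogenic: (170 − 173.25)² / 173.25 = 0.0610
  acyanogenic: (138 − 134.75)² / 134.75 = 0.0784
χ² = 0.0610 + 0.0784 = 0.1394 ≈ 0.139
Degrees of freedom = 2 − 1 = 1; critical value at α = 0.05 is 3.841.
Since 0.139 < 3.841, we fail to reject the null hypothesis — the data are consistent with the 9:7 ratio.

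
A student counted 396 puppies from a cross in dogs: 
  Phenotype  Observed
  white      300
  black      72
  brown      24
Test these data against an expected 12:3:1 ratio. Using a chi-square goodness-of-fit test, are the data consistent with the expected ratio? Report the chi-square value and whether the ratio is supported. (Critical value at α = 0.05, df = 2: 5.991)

The 12:3:1 ratio has 16 parts, so with N = 396 the expected counts are:
  white: 396 × 12/16 = 297
  black: 396 × 3/16 = 74.25
  brown: 396 × 1/16 = 24.75
χ² = Σ (O − E)² / E
  white: (300 − 297)² / 297 = 0.0303
  black: (72 − 74.25)² / 74.25 = 0.0682
  brown: (24 − 24.75)² / 24.75 = 0.0227
χ² = 0.0303 + 0.0682 + 0.0227 = 0.1212 ≈ 0.121
Degrees of freedom = 3 − 1 = 2; critical value at α = 0.05 is 5.991.
Since 0.121 < 5.991, we fail to reject the null hypothesis — the data are consistent with the 12:3:1 ratio.

0.121; consistent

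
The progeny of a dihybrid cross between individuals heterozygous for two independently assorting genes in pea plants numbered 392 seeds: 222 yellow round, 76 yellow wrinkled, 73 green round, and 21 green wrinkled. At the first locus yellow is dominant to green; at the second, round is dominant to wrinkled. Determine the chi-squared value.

A dihybrid F₂ with independent assortment and complete dominance at both loci gives a 9:3:3:1 phenotypic ratio.
The 9:3:3:1 ratio has 16 parts, so with N = 392 the expected counts are:
  yellow round: 392 × 9/16 = 220.5
  yellow wrinkled: 392 × 3/16 = 73.5
  green round: 392 × 3/16 = 73.5
  green wrinkled: 392 × 1/16 = 24.5
χ² = Σ (O − E)² / E
  yellow round: (222 − 220.5)² / 220.5 = 0.0102
  yellow wrinkled: (76 − 73.5)² / 73.5 = 0.0850
  green round: (73 − 73.5)² / 73.5 = 0.0034
  green wrinkled: (21 − 24.5)² / 24.5 = 0.5000
χ² = 0.0102 + 0.0850 + 0.0034 + 0.5000 = 0.5986 ≈ 0.599

0.599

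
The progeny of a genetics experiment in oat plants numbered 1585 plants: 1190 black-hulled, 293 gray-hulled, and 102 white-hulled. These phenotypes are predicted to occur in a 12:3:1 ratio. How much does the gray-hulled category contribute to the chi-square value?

0.059

Expected counts for N = 1585 under a 12:3:1 ratio (total parts = 16):
  black-hulled: 1585 × 12/16 = 1188.75
  gray-hulled: 1585 × 3/16 = 297.1875
  white-hulled: 1585 × 1/16 = 99.0625
Contribution of gray-hulled: (293 − 297.1875)² / 297.1875 = 0.0590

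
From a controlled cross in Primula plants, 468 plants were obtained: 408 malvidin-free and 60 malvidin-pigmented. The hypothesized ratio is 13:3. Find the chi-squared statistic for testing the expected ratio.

10.801

Expected counts for N = 468 under a 13:3 ratio (total parts = 16):
  malvidin-free: 468 × 13/16 = 380.25
  malvidin-pigmented: 468 × 3/16 = 87.75
χ² = Σ (O − E)² / E
  malvidin-free: (408 − 380.25)² / 380.25 = 2.0251
  malvidin-pigmented: (60 − 87.75)² / 87.75 = 8.7756
χ² = 2.0251 + 8.7756 = 10.8007 ≈ 10.801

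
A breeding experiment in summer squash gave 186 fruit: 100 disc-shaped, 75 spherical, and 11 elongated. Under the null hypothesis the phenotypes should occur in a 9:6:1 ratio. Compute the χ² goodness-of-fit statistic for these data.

0.633

Total ratio parts = 16. Expected numbers out of 186:
  disc-shaped: 186 × 9/16 = 104.625
  spherical: 186 × 6/16 = 69.75
  elongated: 186 × 1/16 = 11.625
χ² = Σ (O − E)² / E
  disc-shaped: (100 − 104.625)² / 104.625 = 0.2045
  spherical: (75 − 69.75)² / 69.75 = 0.3952
  elongated: (11 − 11.625)² / 11.625 = 0.0336
χ² = 0.2045 + 0.3952 + 0.0336 = 0.6333 ≈ 0.633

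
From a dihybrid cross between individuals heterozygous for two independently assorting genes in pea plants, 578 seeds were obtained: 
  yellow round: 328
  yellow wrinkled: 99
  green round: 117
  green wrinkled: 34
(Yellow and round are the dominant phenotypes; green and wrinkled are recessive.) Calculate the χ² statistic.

A dihybrid F₂ with independent assortment and complete dominance at both loci gives a 9:3:3:1 phenotypic ratio.
Total ratio parts = 16. Expected numbers out of 578:
  yellow round: 578 × 9/16 = 325.125
  yellow wrinkled: 578 × 3/16 = 108.375
  green round: 578 × 3/16 = 108.375
  green wrinkled: 578 × 1/16 = 36.125
χ² = Σ (O − E)² / E
  yellow round: (328 − 325.125)² / 325.125 = 0.0254
  yellow wrinkled: (99 − 108.375)² / 108.375 = 0.8110
  green round: (117 − 108.375)² / 108.375 = 0.6864
  green wrinkled: (34 − 36.125)² / 36.125 = 0.1250
χ² = 0.0254 + 0.8110 + 0.6864 + 0.1250 = 1.6478 ≈ 1.648

1.648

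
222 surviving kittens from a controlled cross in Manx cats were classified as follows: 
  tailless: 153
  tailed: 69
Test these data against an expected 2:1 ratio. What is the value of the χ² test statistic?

Expected counts for N = 222 under a 2:1 ratio (total parts = 3):
  tailless: 222 × 2/3 = 148
  tailed: 222 × 1/3 = 74
χ² = Σ (O − E)² / E
  tailless: (153 − 148)² / 148 = 0.1689
  tailed: (69 − 74)² / 74 = 0.3378
χ² = 0.1689 + 0.3378 = 0.5067 ≈ 0.507

0.507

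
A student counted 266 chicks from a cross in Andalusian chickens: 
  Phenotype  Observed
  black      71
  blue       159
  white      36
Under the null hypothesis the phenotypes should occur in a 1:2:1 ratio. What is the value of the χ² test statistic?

19.376

Total ratio parts = 4. Expected numbers out of 266:
  black: 266 × 1/4 = 66.5
  blue: 266 × 2/4 = 133
  white: 266 × 1/4 = 66.5
χ² = Σ (O − E)² / E
  black: (71 − 66.5)² / 66.5 = 0.3045
  blue: (159 − 133)² / 133 = 5.0827
  white: (36 − 66.5)² / 66.5 = 13.9887
χ² = 0.3045 + 5.0827 + 13.9887 = 19.3759 ≈ 19.376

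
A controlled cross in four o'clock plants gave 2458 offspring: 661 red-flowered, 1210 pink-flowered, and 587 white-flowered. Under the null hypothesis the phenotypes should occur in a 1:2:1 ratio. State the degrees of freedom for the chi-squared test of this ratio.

2

A goodness-of-fit test with 3 phenotype classes has df = 3 − 1 = 2.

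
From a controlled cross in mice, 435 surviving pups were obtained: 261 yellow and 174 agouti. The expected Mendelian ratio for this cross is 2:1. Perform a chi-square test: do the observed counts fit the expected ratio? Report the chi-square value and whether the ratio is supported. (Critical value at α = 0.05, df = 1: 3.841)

8.700; not consistent

Expected counts for N = 435 under a 2:1 ratio (total parts = 3):
  yellow: 435 × 2/3 = 290
  agouti: 435 × 1/3 = 145
χ² = Σ (O − E)² / E
  yellow: (261 − 290)² / 290 = 2.9000
  agouti: (174 − 145)² / 145 = 5.8000
χ² = 2.9000 + 5.8000 = 8.700
Degrees of freedom = 2 − 1 = 1; critical value at α = 0.05 is 3.841.
Since 8.700 > 3.841, we reject the null hypothesis — the data do not fit the 2:1 ratio.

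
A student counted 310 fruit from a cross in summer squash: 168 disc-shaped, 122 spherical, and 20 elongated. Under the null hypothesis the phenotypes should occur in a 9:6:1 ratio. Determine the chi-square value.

Under the 9:6:1 hypothesis (Σ ratio = 16, N = 310):
  disc-shaped: 310 × 9/16 = 174.375
  spherical: 310 × 6/16 = 116.25
  elongated: 310 × 1/16 = 19.375
χ² = Σ (O − E)² / E
  disc-shaped: (168 − 174.375)² / 174.375 = 0.2331
  spherical: (122 − 116.25)² / 116.25 = 0.2844
  elongated: (20 − 19.375)² / 19.375 = 0.0202
χ² = 0.2331 + 0.2844 + 0.0202 = 0.5377 ≈ 0.538

0.538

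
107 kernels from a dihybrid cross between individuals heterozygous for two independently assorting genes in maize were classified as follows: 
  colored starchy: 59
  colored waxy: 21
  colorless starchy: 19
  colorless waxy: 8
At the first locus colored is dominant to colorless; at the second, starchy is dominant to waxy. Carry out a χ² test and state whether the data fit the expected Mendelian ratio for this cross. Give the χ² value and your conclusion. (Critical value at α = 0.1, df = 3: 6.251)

0.381; consistent

A dihybrid F₂ with independent assortment and complete dominance at both loci gives a 9:3:3:1 phenotypic ratio.
Under the 9:3:3:1 hypothesis (Σ ratio = 16, N = 107):
  colored starchy: 107 × 9/16 = 60.1875
  colored waxy: 107 × 3/16 = 20.0625
  colorless starchy: 107 × 3/16 = 20.0625
  colorless waxy: 107 × 1/16 = 6.6875
χ² = Σ (O − E)² / E
  colored starchy: (59 − 60.1875)² / 60.1875 = 0.0234
  colored waxy: (21 − 20.0625)² / 20.0625 = 0.0438
  colorless starchy: (19 − 20.0625)² / 20.0625 = 0.0563
  colorless waxy: (8 − 6.6875)² / 6.6875 = 0.2576
χ² = 0.0234 + 0.0438 + 0.0563 + 0.2576 = 0.3811 ≈ 0.381
Degrees of freedom = 4 − 1 = 3; critical value at α = 0.1 is 6.251.
Since 0.381 < 6.251, we fail to reject the null hypothesis — the data are consistent with the 9:3:3:1 ratio.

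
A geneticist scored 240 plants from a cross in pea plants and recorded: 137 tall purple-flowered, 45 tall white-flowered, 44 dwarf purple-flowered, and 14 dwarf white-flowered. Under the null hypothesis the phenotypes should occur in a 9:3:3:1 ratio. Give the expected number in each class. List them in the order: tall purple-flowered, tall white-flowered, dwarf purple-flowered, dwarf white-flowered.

Expected counts for N = 240 under a 9:3:3:1 ratio (total parts = 16):
  tall purple-flowered: 240 × 9/16 = 135
  tall white-flowered: 240 × 3/16 = 45
  dwarf purple-flowered: 240 × 3/16 = 45
  dwarf white-flowered: 240 × 1/16 = 15

135, 45, 45, 15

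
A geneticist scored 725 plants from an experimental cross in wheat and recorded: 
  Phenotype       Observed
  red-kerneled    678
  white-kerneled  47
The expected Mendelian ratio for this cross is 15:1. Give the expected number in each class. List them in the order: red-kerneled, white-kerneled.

679.6875, 45.3125

Total ratio parts = 16. Expected numbers out of 725:
  red-kerneled: 725 × 15/16 = 679.6875
  white-kerneled: 725 × 1/16 = 45.3125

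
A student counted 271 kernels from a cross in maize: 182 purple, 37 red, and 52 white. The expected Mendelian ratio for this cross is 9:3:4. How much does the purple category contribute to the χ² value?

5.733

Total ratio parts = 16. Expected numbers out of 271:
  purple: 271 × 9/16 = 152.4375
  red: 271 × 3/16 = 50.8125
  white: 271 × 4/16 = 67.75
Contribution of purple: (182 − 152.4375)² / 152.4375 = 5.7331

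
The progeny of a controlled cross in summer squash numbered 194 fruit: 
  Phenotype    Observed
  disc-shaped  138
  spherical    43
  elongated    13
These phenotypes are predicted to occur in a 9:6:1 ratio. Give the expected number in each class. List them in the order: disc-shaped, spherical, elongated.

109.125, 72.75, 12.125

Expected counts for N = 194 under a 9:6:1 ratio (total parts = 16):
  disc-shaped: 194 × 9/16 = 109.125
  spherical: 194 × 6/16 = 72.75
  elongated: 194 × 1/16 = 12.125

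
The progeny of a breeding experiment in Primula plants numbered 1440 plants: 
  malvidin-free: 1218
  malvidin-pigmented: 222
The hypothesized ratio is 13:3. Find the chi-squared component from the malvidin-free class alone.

Expected counts for N = 1440 under a 13:3 ratio (total parts = 16):
  malvidin-free: 1440 × 13/16 = 1170
  malvidin-pigmented: 1440 × 3/16 = 270
Contribution of malvidin-free: (1218 − 1170)² / 1170 = 1.9692

1.969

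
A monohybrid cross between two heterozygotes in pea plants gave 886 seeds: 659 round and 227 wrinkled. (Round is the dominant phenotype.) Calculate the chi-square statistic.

0.182

For a monohybrid cross between heterozygotes with complete dominance, the expected phenotypic ratio is 3:1.
Total ratio parts = 4. Expected numbers out of 886:
  round: 886 × 3/4 = 664.5
  wrinkled: 886 × 1/4 = 221.5
χ² = Σ (O − E)² / E
  round: (659 − 664.5)² / 664.5 = 0.0455
  wrinkled: (227 − 221.5)² / 221.5 = 0.1366
χ² = 0.0455 + 0.1366 = 0.1821 ≈ 0.182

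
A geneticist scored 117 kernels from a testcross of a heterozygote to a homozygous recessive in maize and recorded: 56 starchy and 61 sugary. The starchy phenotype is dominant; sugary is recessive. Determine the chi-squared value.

0.214

A testcross of a heterozygote (Aa × aa) gives a 1:1 phenotypic ratio.
Expected counts for N = 117 under a 1:1 ratio (total parts = 2):
  starchy: 117 × 1/2 = 58.5
  sugary: 117 × 1/2 = 58.5
χ² = Σ (O − E)² / E
  starchy: (56 − 58.5)² / 58.5 = 0.1068
  sugary: (61 − 58.5)² / 58.5 = 0.1068
χ² = 0.1068 + 0.1068 = 0.2136 ≈ 0.214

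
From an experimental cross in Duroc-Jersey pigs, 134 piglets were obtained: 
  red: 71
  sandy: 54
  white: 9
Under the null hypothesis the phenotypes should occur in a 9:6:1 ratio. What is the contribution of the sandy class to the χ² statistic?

0.280

Expected counts for N = 134 under a 9:6:1 ratio (total parts = 16):
  red: 134 × 9/16 = 75.375
  sandy: 134 × 6/16 = 50.25
  white: 134 × 1/16 = 8.375
Contribution of sandy: (54 − 50.25)² / 50.25 = 0.2799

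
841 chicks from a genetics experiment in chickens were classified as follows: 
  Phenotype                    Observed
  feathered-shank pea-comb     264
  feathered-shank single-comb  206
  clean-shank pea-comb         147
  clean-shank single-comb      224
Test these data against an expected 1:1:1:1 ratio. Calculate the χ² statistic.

Total ratio parts = 4. Expected numbers out of 841:
  feathered-shank pea-comb: 841 × 1/4 = 210.25
  feathered-shank single-comb: 841 × 1/4 = 210.25
  clean-shank pea-comb: 841 × 1/4 = 210.25
  clean-shank single-comb: 841 × 1/4 = 210.25
χ² = Σ (O − E)² / E
  feathered-shank pea-comb: (264 − 210.25)² / 210.25 = 13.7411
  feathered-shank single-comb: (206 − 210.25)² / 210.25 = 0.0859
  clean-shank pea-comb: (147 − 210.25)² / 210.25 = 19.0276
  clean-shank single-comb: (224 − 210.25)² / 210.25 = 0.8992
χ² = 13.7411 + 0.0859 + 19.0276 + 0.8992 = 33.7538 ≈ 33.754

33.754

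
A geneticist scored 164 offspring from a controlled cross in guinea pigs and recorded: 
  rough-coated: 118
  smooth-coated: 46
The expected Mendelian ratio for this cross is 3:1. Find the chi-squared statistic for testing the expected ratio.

The 3:1 ratio has 4 parts, so with N = 164 the expected counts are:
  rough-coated: 164 × 3/4 = 123
  smooth-coated: 164 × 1/4 = 41
χ² = Σ (O − E)² / E
  rough-coated: (118 − 123)² / 123 = 0.2033
  smooth-coated: (46 − 41)² / 41 = 0.6098
χ² = 0.2033 + 0.6098 = 0.8131 ≈ 0.813

0.813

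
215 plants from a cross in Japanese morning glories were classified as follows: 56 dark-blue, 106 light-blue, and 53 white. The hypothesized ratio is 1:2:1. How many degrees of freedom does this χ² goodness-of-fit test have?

A goodness-of-fit test with 3 phenotype classes has df = 3 − 1 = 2.

2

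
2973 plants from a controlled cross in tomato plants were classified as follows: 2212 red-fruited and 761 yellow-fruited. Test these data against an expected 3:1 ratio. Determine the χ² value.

Expected counts for N = 2973 under a 3:1 ratio (total parts = 4):
  red-fruited: 2973 × 3/4 = 2229.75
  yellow-fruited: 2973 × 1/4 = 743.25
χ² = Σ (O − E)² / E
  red-fruited: (2212 − 2229.75)² / 2229.75 = 0.1413
  yellow-fruited: (761 − 743.25)² / 743.25 = 0.4239
χ² = 0.1413 + 0.4239 = 0.5652 ≈ 0.565

0.565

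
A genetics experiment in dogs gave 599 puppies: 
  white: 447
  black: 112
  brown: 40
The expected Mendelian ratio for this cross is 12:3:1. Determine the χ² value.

0.188

Under the 12:3:1 hypothesis (Σ ratio = 16, N = 599):
  white: 599 × 12/16 = 449.25
  black: 599 × 3/16 = 112.3125
  brown: 599 × 1/16 = 37.4375
χ² = Σ (O − E)² / E
  white: (447 − 449.25)² / 449.25 = 0.0113
  black: (112 − 112.3125)² / 112.3125 = 0.0009
  brown: (40 − 37.4375)² / 37.4375 = 0.1754
χ² = 0.0113 + 0.0009 + 0.1754 = 0.1876 ≈ 0.188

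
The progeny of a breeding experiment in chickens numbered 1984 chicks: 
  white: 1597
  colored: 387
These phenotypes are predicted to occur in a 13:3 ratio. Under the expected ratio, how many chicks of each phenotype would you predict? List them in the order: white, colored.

Expected counts for N = 1984 under a 13:3 ratio (total parts = 16):
  white: 1984 × 13/16 = 1612
  colored: 1984 × 3/16 = 372

1612, 372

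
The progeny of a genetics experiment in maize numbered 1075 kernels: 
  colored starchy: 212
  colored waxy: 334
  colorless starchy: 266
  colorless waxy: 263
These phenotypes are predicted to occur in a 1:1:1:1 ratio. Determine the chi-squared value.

Total ratio parts = 4. Expected numbers out of 1075:
  colored starchy: 1075 × 1/4 = 268.75
  colored waxy: 1075 × 1/4 = 268.75
  colorless starchy: 1075 × 1/4 = 268.75
  colorless waxy: 1075 × 1/4 = 268.75
χ² = Σ (O − E)² / E
  colored starchy: (212 − 268.75)² / 268.75 = 11.9835
  colored waxy: (334 − 268.75)² / 268.75 = 15.8421
  colorless starchy: (266 − 268.75)² / 268.75 = 0.0281
  colorless waxy: (263 − 268.75)² / 268.75 = 0.1230
χ² = 11.9835 + 15.8421 + 0.0281 + 0.1230 = 27.9767 ≈ 27.977

27.977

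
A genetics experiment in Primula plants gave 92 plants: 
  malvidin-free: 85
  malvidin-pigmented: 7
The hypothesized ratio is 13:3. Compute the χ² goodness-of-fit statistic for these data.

Expected counts for N = 92 under a 13:3 ratio (total parts = 16):
  malvidin-free: 92 × 13/16 = 74.75
  malvidin-pigmented: 92 × 3/16 = 17.25
χ² = Σ (O − E)² / E
  malvidin-free: (85 − 74.75)² / 74.75 = 1.4055
  malvidin-pigmented: (7 − 17.25)² / 17.25 = 6.0906
χ² = 1.4055 + 6.0906 = 7.4961 ≈ 7.496

7.496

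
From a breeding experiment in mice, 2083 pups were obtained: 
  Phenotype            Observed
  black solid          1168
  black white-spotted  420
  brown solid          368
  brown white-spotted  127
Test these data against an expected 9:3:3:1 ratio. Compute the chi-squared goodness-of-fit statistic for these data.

3.612

Expected counts for N = 2083 under a 9:3:3:1 ratio (total parts = 16):
  black solid: 2083 × 9/16 = 1171.6875
  black white-spotted: 2083 × 3/16 = 390.5625
  brown solid: 2083 × 3/16 = 390.5625
  brown white-spotted: 2083 × 1/16 = 130.1875
χ² = Σ (O − E)² / E
  black solid: (1168 − 1171.6875)² / 1171.6875 = 0.0116
  black white-spotted: (420 − 390.5625)² / 390.5625 = 2.2188
  brown solid: (368 − 390.5625)² / 390.5625 = 1.3034
  brown white-spotted: (127 − 130.1875)² / 130.1875 = 0.0780
χ² = 0.0116 + 2.2188 + 1.3034 + 0.0780 = 3.6118 ≈ 3.612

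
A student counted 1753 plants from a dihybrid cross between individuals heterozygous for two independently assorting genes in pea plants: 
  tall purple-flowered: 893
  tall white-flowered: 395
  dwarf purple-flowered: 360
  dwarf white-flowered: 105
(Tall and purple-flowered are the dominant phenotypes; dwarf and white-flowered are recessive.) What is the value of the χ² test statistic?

A dihybrid F₂ with independent assortment and complete dominance at both loci gives a 9:3:3:1 phenotypic ratio.
Under the 9:3:3:1 hypothesis (Σ ratio = 16, N = 1753):
  tall purple-flowered: 1753 × 9/16 = 986.0625
  tall white-flowered: 1753 × 3/16 = 328.6875
  dwarf purple-flowered: 1753 × 3/16 = 328.6875
  dwarf white-flowered: 1753 × 1/16 = 109.5625
χ² = Σ (O − E)² / E
  tall purple-flowered: (893 − 986.0625)² / 986.0625 = 8.7830
  tall white-flowered: (395 − 328.6875)² / 328.6875 = 13.3785
  dwarf purple-flowered: (360 − 328.6875)² / 328.6875 = 2.9830
  dwarf white-flowered: (105 − 109.5625)² / 109.5625 = 0.1900
χ² = 8.7830 + 13.3785 + 2.9830 + 0.1900 = 25.3345 ≈ 25.335

25.335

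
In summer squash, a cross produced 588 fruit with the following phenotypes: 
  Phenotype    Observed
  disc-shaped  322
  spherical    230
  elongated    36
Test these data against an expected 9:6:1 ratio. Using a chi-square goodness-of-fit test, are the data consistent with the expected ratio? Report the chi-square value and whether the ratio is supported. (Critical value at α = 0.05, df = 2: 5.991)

Expected counts for N = 588 under a 9:6:1 ratio (total parts = 16):
  disc-shaped: 588 × 9/16 = 330.75
  spherical: 588 × 6/16 = 220.5
  elongated: 588 × 1/16 = 36.75
χ² = Σ (O − E)² / E
  disc-shaped: (322 − 330.75)² / 330.75 = 0.2315
  spherical: (230 − 220.5)² / 220.5 = 0.4093
  elongated: (36 − 36.75)² / 36.75 = 0.0153
χ² = 0.2315 + 0.4093 + 0.0153 = 0.6561 ≈ 0.656
Degrees of freedom = 3 − 1 = 2; critical value at α = 0.05 is 5.991.
Since 0.656 < 5.991, we fail to reject the null hypothesis — the data are consistent with the 9:6:1 ratio.

0.656; consistent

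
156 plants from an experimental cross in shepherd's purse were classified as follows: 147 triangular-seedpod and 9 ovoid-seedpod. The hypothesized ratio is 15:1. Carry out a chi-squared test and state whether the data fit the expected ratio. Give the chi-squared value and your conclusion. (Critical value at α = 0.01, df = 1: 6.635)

Expected counts for N = 156 under a 15:1 ratio (total parts = 16):
  triangular-seedpod: 156 × 15/16 = 146.25
  ovoid-seedpod: 156 × 1/16 = 9.75
χ² = Σ (O − E)² / E
  triangular-seedpod: (147 − 146.25)² / 146.25 = 0.0038
  ovoid-seedpod: (9 − 9.75)² / 9.75 = 0.0577
χ² = 0.0038 + 0.0577 = 0.0615 ≈ 0.062
Degrees of freedom = 2 − 1 = 1; critical value at α = 0.01 is 6.635.
Since 0.062 < 6.635, we fail to reject the null hypothesis — the data are consistent with the 15:1 ratio.

0.062; consistent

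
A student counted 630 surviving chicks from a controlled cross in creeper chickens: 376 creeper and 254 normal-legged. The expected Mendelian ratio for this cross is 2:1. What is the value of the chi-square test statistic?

13.829

Expected counts for N = 630 under a 2:1 ratio (total parts = 3):
  creeper: 630 × 2/3 = 420
  normal-legged: 630 × 1/3 = 210
χ² = Σ (O − E)² / E
  creeper: (376 − 420)² / 420 = 4.6095
  normal-legged: (254 − 210)² / 210 = 9.2190
χ² = 4.6095 + 9.2190 = 13.8285 ≈ 13.829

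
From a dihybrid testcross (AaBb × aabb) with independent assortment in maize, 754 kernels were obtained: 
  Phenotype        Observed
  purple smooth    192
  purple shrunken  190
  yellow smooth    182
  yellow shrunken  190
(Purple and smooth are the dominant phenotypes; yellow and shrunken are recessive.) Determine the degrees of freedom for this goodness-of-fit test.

A dihybrid testcross with independent assortment gives a 1:1:1:1 ratio.
A goodness-of-fit test with 4 phenotype classes has df = 4 − 1 = 3.

3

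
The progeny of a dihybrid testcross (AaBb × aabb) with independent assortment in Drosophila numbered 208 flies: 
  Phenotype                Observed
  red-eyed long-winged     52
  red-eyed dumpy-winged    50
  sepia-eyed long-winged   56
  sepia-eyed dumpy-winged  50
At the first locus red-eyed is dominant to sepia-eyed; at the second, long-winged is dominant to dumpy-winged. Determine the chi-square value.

0.462

A dihybrid testcross with independent assortment gives a 1:1:1:1 ratio.
Total ratio parts = 4. Expected numbers out of 208:
  red-eyed long-winged: 208 × 1/4 = 52
  red-eyed dumpy-winged: 208 × 1/4 = 52
  sepia-eyed long-winged: 208 × 1/4 = 52
  sepia-eyed dumpy-winged: 208 × 1/4 = 52
χ² = Σ (O − E)² / E
  red-eyed long-winged: (52 − 52)² / 52 = 0.0000
  red-eyed dumpy-winged: (50 − 52)² / 52 = 0.0769
  sepia-eyed long-winged: (56 − 52)² / 52 = 0.3077
  sepia-eyed dumpy-winged: (50 − 52)² / 52 = 0.0769
χ² = 0.0000 + 0.0769 + 0.3077 + 0.0769 = 0.4615 ≈ 0.462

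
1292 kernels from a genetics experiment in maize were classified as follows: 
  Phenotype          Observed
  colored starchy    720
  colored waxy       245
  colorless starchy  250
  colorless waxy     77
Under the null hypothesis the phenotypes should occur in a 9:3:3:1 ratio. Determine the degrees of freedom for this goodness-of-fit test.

A goodness-of-fit test with 4 phenotype classes has df = 4 − 1 = 3.

3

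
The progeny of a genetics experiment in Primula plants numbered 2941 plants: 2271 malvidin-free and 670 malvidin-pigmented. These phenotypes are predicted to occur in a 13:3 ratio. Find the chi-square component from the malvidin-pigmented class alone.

25.492

Total ratio parts = 16. Expected numbers out of 2941:
  malvidin-free: 2941 × 13/16 = 2389.5625
  malvidin-pigmented: 2941 × 3/16 = 551.4375
Contribution of malvidin-pigmented: (670 − 551.4375)² / 551.4375 = 25.4917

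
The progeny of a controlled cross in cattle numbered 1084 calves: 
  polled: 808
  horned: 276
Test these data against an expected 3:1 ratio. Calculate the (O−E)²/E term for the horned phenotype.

Under the 3:1 hypothesis (Σ ratio = 4, N = 1084):
  polled: 1084 × 3/4 = 813
  horned: 1084 × 1/4 = 271
Contribution of horned: (276 − 271)² / 271 = 0.0923

0.092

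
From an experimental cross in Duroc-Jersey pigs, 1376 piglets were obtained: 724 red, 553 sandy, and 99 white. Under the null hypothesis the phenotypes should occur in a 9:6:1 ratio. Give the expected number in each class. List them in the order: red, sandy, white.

774, 516, 86

The 9:6:1 ratio has 16 parts, so with N = 1376 the expected counts are:
  red: 1376 × 9/16 = 774
  sandy: 1376 × 6/16 = 516
  white: 1376 × 1/16 = 86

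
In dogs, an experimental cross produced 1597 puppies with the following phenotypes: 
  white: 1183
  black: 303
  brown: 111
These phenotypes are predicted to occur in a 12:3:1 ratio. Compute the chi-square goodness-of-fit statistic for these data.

1.478

The 12:3:1 ratio has 16 parts, so with N = 1597 the expected counts are:
  white: 1597 × 12/16 = 1197.75
  black: 1597 × 3/16 = 299.4375
  brown: 1597 × 1/16 = 99.8125
χ² = Σ (O − E)² / E
  white: (1183 − 1197.75)² / 1197.75 = 0.1816
  black: (303 − 299.4375)² / 299.4375 = 0.0424
  brown: (111 − 99.8125)² / 99.8125 = 1.2540
χ² = 0.1816 + 0.0424 + 1.2540 = 1.478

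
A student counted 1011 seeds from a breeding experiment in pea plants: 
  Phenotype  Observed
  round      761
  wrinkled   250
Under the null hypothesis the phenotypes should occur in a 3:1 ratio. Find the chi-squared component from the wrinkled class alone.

Expected counts for N = 1011 under a 3:1 ratio (total parts = 4):
  round: 1011 × 3/4 = 758.25
  wrinkled: 1011 × 1/4 = 252.75
Contribution of wrinkled: (250 − 252.75)² / 252.75 = 0.0299

0.030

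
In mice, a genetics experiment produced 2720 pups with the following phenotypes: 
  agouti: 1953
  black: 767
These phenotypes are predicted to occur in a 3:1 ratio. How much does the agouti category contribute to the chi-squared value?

Under the 3:1 hypothesis (Σ ratio = 4, N = 2720):
  agouti: 2720 × 3/4 = 2040
  black: 2720 × 1/4 = 680
Contribution of agouti: (1953 − 2040)² / 2040 = 3.7103

3.710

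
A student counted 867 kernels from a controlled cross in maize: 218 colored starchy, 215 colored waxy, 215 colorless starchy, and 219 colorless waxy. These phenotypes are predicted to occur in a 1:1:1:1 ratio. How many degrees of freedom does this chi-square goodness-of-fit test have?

A goodness-of-fit test with 4 phenotype classes has df = 4 − 1 = 3.

3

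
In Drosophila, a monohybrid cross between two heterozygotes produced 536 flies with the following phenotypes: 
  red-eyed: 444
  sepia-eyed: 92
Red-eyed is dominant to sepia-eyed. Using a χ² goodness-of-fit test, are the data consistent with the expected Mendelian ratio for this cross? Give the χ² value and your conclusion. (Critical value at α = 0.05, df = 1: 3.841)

17.552; not consistent

For a monohybrid cross between heterozygotes with complete dominance, the expected phenotypic ratio is 3:1.
Under the 3:1 hypothesis (Σ ratio = 4, N = 536):
  red-eyed: 536 × 3/4 = 402
  sepia-eyed: 536 × 1/4 = 134
χ² = Σ (O − E)² / E
  red-eyed: (444 − 402)² / 402 = 4.3881
  sepia-eyed: (92 − 134)² / 134 = 13.1642
χ² = 4.3881 + 13.1642 = 17.5523 ≈ 17.552
Degrees of freedom = 2 − 1 = 1; critical value at α = 0.05 is 3.841.
Since 17.552 > 3.841, we reject the null hypothesis — the data do not fit the 3:1 ratio.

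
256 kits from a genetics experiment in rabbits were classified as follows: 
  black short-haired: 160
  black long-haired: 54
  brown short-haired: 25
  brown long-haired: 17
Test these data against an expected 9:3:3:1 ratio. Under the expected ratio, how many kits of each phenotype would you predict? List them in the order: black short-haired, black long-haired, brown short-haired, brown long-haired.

Total ratio parts = 16. Expected numbers out of 256:
  black short-haired: 256 × 9/16 = 144
  black long-haired: 256 × 3/16 = 48
  brown short-haired: 256 × 3/16 = 48
  brown long-haired: 256 × 1/16 = 16

144, 48, 48, 16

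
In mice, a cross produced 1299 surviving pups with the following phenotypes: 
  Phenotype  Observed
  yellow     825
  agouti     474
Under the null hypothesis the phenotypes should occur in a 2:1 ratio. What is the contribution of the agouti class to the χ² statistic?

3.882

The 2:1 ratio has 3 parts, so with N = 1299 the expected counts are:
  yellow: 1299 × 2/3 = 866
  agouti: 1299 × 1/3 = 433
Contribution of agouti: (474 − 433)² / 433 = 3.8822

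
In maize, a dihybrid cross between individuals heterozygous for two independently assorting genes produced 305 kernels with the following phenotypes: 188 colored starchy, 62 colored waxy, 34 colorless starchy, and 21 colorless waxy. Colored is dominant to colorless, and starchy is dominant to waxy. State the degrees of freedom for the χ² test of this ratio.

A dihybrid F₂ with independent assortment and complete dominance at both loci gives a 9:3:3:1 phenotypic ratio.
A goodness-of-fit test with 4 phenotype classes has df = 4 − 1 = 3.

3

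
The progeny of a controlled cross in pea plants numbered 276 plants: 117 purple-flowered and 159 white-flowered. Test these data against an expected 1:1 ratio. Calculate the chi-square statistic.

Total ratio parts = 2. Expected numbers out of 276:
  purple-flowered: 276 × 1/2 = 138
  white-flowered: 276 × 1/2 = 138
χ² = Σ (O − E)² / E
  purple-flowered: (117 − 138)² / 138 = 3.1957
  white-flowered: (159 − 138)² / 138 = 3.1957
χ² = 3.1957 + 3.1957 = 6.3914 ≈ 6.391

6.391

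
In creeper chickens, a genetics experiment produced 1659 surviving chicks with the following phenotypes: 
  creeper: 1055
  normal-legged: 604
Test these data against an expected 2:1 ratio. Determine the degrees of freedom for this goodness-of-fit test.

A goodness-of-fit test with 2 phenotype classes has df = 2 − 1 = 1.

1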